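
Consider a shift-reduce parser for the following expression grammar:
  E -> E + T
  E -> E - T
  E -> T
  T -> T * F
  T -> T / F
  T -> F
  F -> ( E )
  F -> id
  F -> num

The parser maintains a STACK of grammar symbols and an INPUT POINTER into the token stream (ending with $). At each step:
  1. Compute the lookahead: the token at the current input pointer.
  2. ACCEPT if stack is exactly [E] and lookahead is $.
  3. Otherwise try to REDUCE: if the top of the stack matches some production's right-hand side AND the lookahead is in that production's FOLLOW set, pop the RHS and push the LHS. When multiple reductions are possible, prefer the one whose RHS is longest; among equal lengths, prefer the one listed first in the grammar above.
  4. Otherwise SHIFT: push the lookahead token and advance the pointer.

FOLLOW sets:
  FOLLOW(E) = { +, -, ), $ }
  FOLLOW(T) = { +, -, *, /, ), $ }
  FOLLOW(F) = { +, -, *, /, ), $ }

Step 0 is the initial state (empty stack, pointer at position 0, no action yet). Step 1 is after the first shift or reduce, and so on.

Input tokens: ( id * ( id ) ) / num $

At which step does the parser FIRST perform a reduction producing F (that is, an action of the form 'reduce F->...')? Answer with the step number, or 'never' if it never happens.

Answer: 3

Derivation:
Step 1: shift (. Stack=[(] ptr=1 lookahead=id remaining=[id * ( id ) ) / num $]
Step 2: shift id. Stack=[( id] ptr=2 lookahead=* remaining=[* ( id ) ) / num $]
Step 3: reduce F->id. Stack=[( F] ptr=2 lookahead=* remaining=[* ( id ) ) / num $]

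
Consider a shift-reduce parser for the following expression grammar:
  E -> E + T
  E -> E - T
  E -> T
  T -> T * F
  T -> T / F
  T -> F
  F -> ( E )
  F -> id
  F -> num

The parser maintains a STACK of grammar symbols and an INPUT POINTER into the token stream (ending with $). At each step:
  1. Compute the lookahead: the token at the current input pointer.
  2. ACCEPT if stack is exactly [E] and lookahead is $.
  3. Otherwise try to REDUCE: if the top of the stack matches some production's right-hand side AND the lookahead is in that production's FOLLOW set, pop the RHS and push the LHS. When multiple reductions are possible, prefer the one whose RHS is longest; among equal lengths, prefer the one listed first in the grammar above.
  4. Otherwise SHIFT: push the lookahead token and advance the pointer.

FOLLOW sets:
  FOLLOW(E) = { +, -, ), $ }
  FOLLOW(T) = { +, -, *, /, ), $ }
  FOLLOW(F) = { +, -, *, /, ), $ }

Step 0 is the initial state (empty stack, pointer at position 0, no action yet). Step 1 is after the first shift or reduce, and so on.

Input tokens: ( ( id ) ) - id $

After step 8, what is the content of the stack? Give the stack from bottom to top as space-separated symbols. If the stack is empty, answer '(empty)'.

Answer: ( F

Derivation:
Step 1: shift (. Stack=[(] ptr=1 lookahead=( remaining=[( id ) ) - id $]
Step 2: shift (. Stack=[( (] ptr=2 lookahead=id remaining=[id ) ) - id $]
Step 3: shift id. Stack=[( ( id] ptr=3 lookahead=) remaining=[) ) - id $]
Step 4: reduce F->id. Stack=[( ( F] ptr=3 lookahead=) remaining=[) ) - id $]
Step 5: reduce T->F. Stack=[( ( T] ptr=3 lookahead=) remaining=[) ) - id $]
Step 6: reduce E->T. Stack=[( ( E] ptr=3 lookahead=) remaining=[) ) - id $]
Step 7: shift ). Stack=[( ( E )] ptr=4 lookahead=) remaining=[) - id $]
Step 8: reduce F->( E ). Stack=[( F] ptr=4 lookahead=) remaining=[) - id $]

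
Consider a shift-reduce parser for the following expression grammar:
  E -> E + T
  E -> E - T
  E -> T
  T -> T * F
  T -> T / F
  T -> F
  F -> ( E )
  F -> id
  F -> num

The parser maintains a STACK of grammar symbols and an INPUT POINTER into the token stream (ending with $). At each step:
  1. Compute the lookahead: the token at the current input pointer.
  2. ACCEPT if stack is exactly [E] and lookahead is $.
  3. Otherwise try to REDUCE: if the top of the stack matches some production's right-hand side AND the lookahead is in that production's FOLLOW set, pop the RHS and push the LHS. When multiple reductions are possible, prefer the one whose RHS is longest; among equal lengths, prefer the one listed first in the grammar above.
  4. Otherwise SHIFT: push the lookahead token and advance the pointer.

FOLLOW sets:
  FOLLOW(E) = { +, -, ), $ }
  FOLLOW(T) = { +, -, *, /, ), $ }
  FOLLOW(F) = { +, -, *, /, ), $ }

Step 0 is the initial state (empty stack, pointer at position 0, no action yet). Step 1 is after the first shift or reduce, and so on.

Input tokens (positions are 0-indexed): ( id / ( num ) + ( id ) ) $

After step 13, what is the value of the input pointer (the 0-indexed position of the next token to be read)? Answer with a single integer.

Step 1: shift (. Stack=[(] ptr=1 lookahead=id remaining=[id / ( num ) + ( id ) ) $]
Step 2: shift id. Stack=[( id] ptr=2 lookahead=/ remaining=[/ ( num ) + ( id ) ) $]
Step 3: reduce F->id. Stack=[( F] ptr=2 lookahead=/ remaining=[/ ( num ) + ( id ) ) $]
Step 4: reduce T->F. Stack=[( T] ptr=2 lookahead=/ remaining=[/ ( num ) + ( id ) ) $]
Step 5: shift /. Stack=[( T /] ptr=3 lookahead=( remaining=[( num ) + ( id ) ) $]
Step 6: shift (. Stack=[( T / (] ptr=4 lookahead=num remaining=[num ) + ( id ) ) $]
Step 7: shift num. Stack=[( T / ( num] ptr=5 lookahead=) remaining=[) + ( id ) ) $]
Step 8: reduce F->num. Stack=[( T / ( F] ptr=5 lookahead=) remaining=[) + ( id ) ) $]
Step 9: reduce T->F. Stack=[( T / ( T] ptr=5 lookahead=) remaining=[) + ( id ) ) $]
Step 10: reduce E->T. Stack=[( T / ( E] ptr=5 lookahead=) remaining=[) + ( id ) ) $]
Step 11: shift ). Stack=[( T / ( E )] ptr=6 lookahead=+ remaining=[+ ( id ) ) $]
Step 12: reduce F->( E ). Stack=[( T / F] ptr=6 lookahead=+ remaining=[+ ( id ) ) $]
Step 13: reduce T->T / F. Stack=[( T] ptr=6 lookahead=+ remaining=[+ ( id ) ) $]

Answer: 6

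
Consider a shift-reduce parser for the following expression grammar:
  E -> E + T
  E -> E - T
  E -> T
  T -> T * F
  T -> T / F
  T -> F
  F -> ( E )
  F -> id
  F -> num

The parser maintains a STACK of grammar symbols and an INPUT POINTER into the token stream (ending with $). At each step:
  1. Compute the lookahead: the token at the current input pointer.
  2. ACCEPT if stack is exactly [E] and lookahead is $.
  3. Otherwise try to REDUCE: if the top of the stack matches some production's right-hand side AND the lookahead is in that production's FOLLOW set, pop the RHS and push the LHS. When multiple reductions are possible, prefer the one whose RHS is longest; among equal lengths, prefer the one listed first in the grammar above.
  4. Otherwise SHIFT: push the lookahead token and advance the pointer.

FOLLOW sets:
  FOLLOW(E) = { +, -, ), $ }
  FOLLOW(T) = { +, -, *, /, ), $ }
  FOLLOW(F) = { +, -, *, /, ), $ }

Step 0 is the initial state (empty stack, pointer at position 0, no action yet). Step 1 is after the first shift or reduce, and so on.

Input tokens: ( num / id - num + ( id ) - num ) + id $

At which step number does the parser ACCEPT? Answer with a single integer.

Step 1: shift (. Stack=[(] ptr=1 lookahead=num remaining=[num / id - num + ( id ) - num ) + id $]
Step 2: shift num. Stack=[( num] ptr=2 lookahead=/ remaining=[/ id - num + ( id ) - num ) + id $]
Step 3: reduce F->num. Stack=[( F] ptr=2 lookahead=/ remaining=[/ id - num + ( id ) - num ) + id $]
Step 4: reduce T->F. Stack=[( T] ptr=2 lookahead=/ remaining=[/ id - num + ( id ) - num ) + id $]
Step 5: shift /. Stack=[( T /] ptr=3 lookahead=id remaining=[id - num + ( id ) - num ) + id $]
Step 6: shift id. Stack=[( T / id] ptr=4 lookahead=- remaining=[- num + ( id ) - num ) + id $]
Step 7: reduce F->id. Stack=[( T / F] ptr=4 lookahead=- remaining=[- num + ( id ) - num ) + id $]
Step 8: reduce T->T / F. Stack=[( T] ptr=4 lookahead=- remaining=[- num + ( id ) - num ) + id $]
Step 9: reduce E->T. Stack=[( E] ptr=4 lookahead=- remaining=[- num + ( id ) - num ) + id $]
Step 10: shift -. Stack=[( E -] ptr=5 lookahead=num remaining=[num + ( id ) - num ) + id $]
Step 11: shift num. Stack=[( E - num] ptr=6 lookahead=+ remaining=[+ ( id ) - num ) + id $]
Step 12: reduce F->num. Stack=[( E - F] ptr=6 lookahead=+ remaining=[+ ( id ) - num ) + id $]
Step 13: reduce T->F. Stack=[( E - T] ptr=6 lookahead=+ remaining=[+ ( id ) - num ) + id $]
Step 14: reduce E->E - T. Stack=[( E] ptr=6 lookahead=+ remaining=[+ ( id ) - num ) + id $]
Step 15: shift +. Stack=[( E +] ptr=7 lookahead=( remaining=[( id ) - num ) + id $]
Step 16: shift (. Stack=[( E + (] ptr=8 lookahead=id remaining=[id ) - num ) + id $]
Step 17: shift id. Stack=[( E + ( id] ptr=9 lookahead=) remaining=[) - num ) + id $]
Step 18: reduce F->id. Stack=[( E + ( F] ptr=9 lookahead=) remaining=[) - num ) + id $]
Step 19: reduce T->F. Stack=[( E + ( T] ptr=9 lookahead=) remaining=[) - num ) + id $]
Step 20: reduce E->T. Stack=[( E + ( E] ptr=9 lookahead=) remaining=[) - num ) + id $]
Step 21: shift ). Stack=[( E + ( E )] ptr=10 lookahead=- remaining=[- num ) + id $]
Step 22: reduce F->( E ). Stack=[( E + F] ptr=10 lookahead=- remaining=[- num ) + id $]
Step 23: reduce T->F. Stack=[( E + T] ptr=10 lookahead=- remaining=[- num ) + id $]
Step 24: reduce E->E + T. Stack=[( E] ptr=10 lookahead=- remaining=[- num ) + id $]
Step 25: shift -. Stack=[( E -] ptr=11 lookahead=num remaining=[num ) + id $]
Step 26: shift num. Stack=[( E - num] ptr=12 lookahead=) remaining=[) + id $]
Step 27: reduce F->num. Stack=[( E - F] ptr=12 lookahead=) remaining=[) + id $]
Step 28: reduce T->F. Stack=[( E - T] ptr=12 lookahead=) remaining=[) + id $]
Step 29: reduce E->E - T. Stack=[( E] ptr=12 lookahead=) remaining=[) + id $]
Step 30: shift ). Stack=[( E )] ptr=13 lookahead=+ remaining=[+ id $]
Step 31: reduce F->( E ). Stack=[F] ptr=13 lookahead=+ remaining=[+ id $]
Step 32: reduce T->F. Stack=[T] ptr=13 lookahead=+ remaining=[+ id $]
Step 33: reduce E->T. Stack=[E] ptr=13 lookahead=+ remaining=[+ id $]
Step 34: shift +. Stack=[E +] ptr=14 lookahead=id remaining=[id $]
Step 35: shift id. Stack=[E + id] ptr=15 lookahead=$ remaining=[$]
Step 36: reduce F->id. Stack=[E + F] ptr=15 lookahead=$ remaining=[$]
Step 37: reduce T->F. Stack=[E + T] ptr=15 lookahead=$ remaining=[$]
Step 38: reduce E->E + T. Stack=[E] ptr=15 lookahead=$ remaining=[$]
Step 39: accept. Stack=[E] ptr=15 lookahead=$ remaining=[$]

Answer: 39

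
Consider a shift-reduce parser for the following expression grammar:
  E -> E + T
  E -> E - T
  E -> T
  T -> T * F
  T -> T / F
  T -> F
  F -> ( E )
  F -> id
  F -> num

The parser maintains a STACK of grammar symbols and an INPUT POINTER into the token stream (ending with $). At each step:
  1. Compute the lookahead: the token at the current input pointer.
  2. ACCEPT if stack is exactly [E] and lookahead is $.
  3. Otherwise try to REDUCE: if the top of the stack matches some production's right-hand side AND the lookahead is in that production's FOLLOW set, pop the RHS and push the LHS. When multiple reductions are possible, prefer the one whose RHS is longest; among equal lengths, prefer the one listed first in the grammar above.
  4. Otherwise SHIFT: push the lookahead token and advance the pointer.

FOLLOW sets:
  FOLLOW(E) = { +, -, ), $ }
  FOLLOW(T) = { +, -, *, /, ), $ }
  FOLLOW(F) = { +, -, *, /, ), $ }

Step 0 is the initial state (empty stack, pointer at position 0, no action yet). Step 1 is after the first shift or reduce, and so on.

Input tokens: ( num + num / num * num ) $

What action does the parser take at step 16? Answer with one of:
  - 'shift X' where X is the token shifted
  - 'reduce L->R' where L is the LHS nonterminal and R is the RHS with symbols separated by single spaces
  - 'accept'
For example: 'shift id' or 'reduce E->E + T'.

Step 1: shift (. Stack=[(] ptr=1 lookahead=num remaining=[num + num / num * num ) $]
Step 2: shift num. Stack=[( num] ptr=2 lookahead=+ remaining=[+ num / num * num ) $]
Step 3: reduce F->num. Stack=[( F] ptr=2 lookahead=+ remaining=[+ num / num * num ) $]
Step 4: reduce T->F. Stack=[( T] ptr=2 lookahead=+ remaining=[+ num / num * num ) $]
Step 5: reduce E->T. Stack=[( E] ptr=2 lookahead=+ remaining=[+ num / num * num ) $]
Step 6: shift +. Stack=[( E +] ptr=3 lookahead=num remaining=[num / num * num ) $]
Step 7: shift num. Stack=[( E + num] ptr=4 lookahead=/ remaining=[/ num * num ) $]
Step 8: reduce F->num. Stack=[( E + F] ptr=4 lookahead=/ remaining=[/ num * num ) $]
Step 9: reduce T->F. Stack=[( E + T] ptr=4 lookahead=/ remaining=[/ num * num ) $]
Step 10: shift /. Stack=[( E + T /] ptr=5 lookahead=num remaining=[num * num ) $]
Step 11: shift num. Stack=[( E + T / num] ptr=6 lookahead=* remaining=[* num ) $]
Step 12: reduce F->num. Stack=[( E + T / F] ptr=6 lookahead=* remaining=[* num ) $]
Step 13: reduce T->T / F. Stack=[( E + T] ptr=6 lookahead=* remaining=[* num ) $]
Step 14: shift *. Stack=[( E + T *] ptr=7 lookahead=num remaining=[num ) $]
Step 15: shift num. Stack=[( E + T * num] ptr=8 lookahead=) remaining=[) $]
Step 16: reduce F->num. Stack=[( E + T * F] ptr=8 lookahead=) remaining=[) $]

Answer: reduce F->num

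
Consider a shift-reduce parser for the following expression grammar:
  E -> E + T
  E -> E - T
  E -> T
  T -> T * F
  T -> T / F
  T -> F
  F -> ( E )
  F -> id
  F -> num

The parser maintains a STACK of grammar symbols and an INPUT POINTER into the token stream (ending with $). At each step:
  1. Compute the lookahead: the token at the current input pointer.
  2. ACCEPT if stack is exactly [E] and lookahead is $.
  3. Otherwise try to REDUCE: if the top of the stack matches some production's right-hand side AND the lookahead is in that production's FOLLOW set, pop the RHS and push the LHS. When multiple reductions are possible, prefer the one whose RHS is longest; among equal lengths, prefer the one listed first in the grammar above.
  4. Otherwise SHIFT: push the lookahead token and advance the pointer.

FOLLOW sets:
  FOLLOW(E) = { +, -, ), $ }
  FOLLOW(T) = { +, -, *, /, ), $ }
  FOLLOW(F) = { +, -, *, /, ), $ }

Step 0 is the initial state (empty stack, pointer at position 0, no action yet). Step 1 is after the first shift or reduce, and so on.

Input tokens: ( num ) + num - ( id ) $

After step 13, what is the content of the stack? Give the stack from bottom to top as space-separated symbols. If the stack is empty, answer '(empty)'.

Step 1: shift (. Stack=[(] ptr=1 lookahead=num remaining=[num ) + num - ( id ) $]
Step 2: shift num. Stack=[( num] ptr=2 lookahead=) remaining=[) + num - ( id ) $]
Step 3: reduce F->num. Stack=[( F] ptr=2 lookahead=) remaining=[) + num - ( id ) $]
Step 4: reduce T->F. Stack=[( T] ptr=2 lookahead=) remaining=[) + num - ( id ) $]
Step 5: reduce E->T. Stack=[( E] ptr=2 lookahead=) remaining=[) + num - ( id ) $]
Step 6: shift ). Stack=[( E )] ptr=3 lookahead=+ remaining=[+ num - ( id ) $]
Step 7: reduce F->( E ). Stack=[F] ptr=3 lookahead=+ remaining=[+ num - ( id ) $]
Step 8: reduce T->F. Stack=[T] ptr=3 lookahead=+ remaining=[+ num - ( id ) $]
Step 9: reduce E->T. Stack=[E] ptr=3 lookahead=+ remaining=[+ num - ( id ) $]
Step 10: shift +. Stack=[E +] ptr=4 lookahead=num remaining=[num - ( id ) $]
Step 11: shift num. Stack=[E + num] ptr=5 lookahead=- remaining=[- ( id ) $]
Step 12: reduce F->num. Stack=[E + F] ptr=5 lookahead=- remaining=[- ( id ) $]
Step 13: reduce T->F. Stack=[E + T] ptr=5 lookahead=- remaining=[- ( id ) $]

Answer: E + T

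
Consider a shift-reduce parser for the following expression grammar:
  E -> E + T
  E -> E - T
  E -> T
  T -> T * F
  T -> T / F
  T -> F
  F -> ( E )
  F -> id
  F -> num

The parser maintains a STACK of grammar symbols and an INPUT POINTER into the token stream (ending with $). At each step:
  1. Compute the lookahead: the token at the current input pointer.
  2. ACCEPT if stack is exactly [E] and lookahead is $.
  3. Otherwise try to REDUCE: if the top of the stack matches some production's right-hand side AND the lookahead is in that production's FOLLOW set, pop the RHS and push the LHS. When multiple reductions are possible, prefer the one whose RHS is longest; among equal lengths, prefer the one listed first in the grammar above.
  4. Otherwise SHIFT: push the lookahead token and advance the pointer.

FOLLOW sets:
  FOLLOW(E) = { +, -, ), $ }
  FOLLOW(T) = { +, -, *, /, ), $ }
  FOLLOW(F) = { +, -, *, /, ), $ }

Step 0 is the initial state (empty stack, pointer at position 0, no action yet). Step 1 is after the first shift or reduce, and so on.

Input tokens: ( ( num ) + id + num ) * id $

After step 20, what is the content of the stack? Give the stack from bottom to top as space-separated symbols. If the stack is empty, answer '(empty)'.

Step 1: shift (. Stack=[(] ptr=1 lookahead=( remaining=[( num ) + id + num ) * id $]
Step 2: shift (. Stack=[( (] ptr=2 lookahead=num remaining=[num ) + id + num ) * id $]
Step 3: shift num. Stack=[( ( num] ptr=3 lookahead=) remaining=[) + id + num ) * id $]
Step 4: reduce F->num. Stack=[( ( F] ptr=3 lookahead=) remaining=[) + id + num ) * id $]
Step 5: reduce T->F. Stack=[( ( T] ptr=3 lookahead=) remaining=[) + id + num ) * id $]
Step 6: reduce E->T. Stack=[( ( E] ptr=3 lookahead=) remaining=[) + id + num ) * id $]
Step 7: shift ). Stack=[( ( E )] ptr=4 lookahead=+ remaining=[+ id + num ) * id $]
Step 8: reduce F->( E ). Stack=[( F] ptr=4 lookahead=+ remaining=[+ id + num ) * id $]
Step 9: reduce T->F. Stack=[( T] ptr=4 lookahead=+ remaining=[+ id + num ) * id $]
Step 10: reduce E->T. Stack=[( E] ptr=4 lookahead=+ remaining=[+ id + num ) * id $]
Step 11: shift +. Stack=[( E +] ptr=5 lookahead=id remaining=[id + num ) * id $]
Step 12: shift id. Stack=[( E + id] ptr=6 lookahead=+ remaining=[+ num ) * id $]
Step 13: reduce F->id. Stack=[( E + F] ptr=6 lookahead=+ remaining=[+ num ) * id $]
Step 14: reduce T->F. Stack=[( E + T] ptr=6 lookahead=+ remaining=[+ num ) * id $]
Step 15: reduce E->E + T. Stack=[( E] ptr=6 lookahead=+ remaining=[+ num ) * id $]
Step 16: shift +. Stack=[( E +] ptr=7 lookahead=num remaining=[num ) * id $]
Step 17: shift num. Stack=[( E + num] ptr=8 lookahead=) remaining=[) * id $]
Step 18: reduce F->num. Stack=[( E + F] ptr=8 lookahead=) remaining=[) * id $]
Step 19: reduce T->F. Stack=[( E + T] ptr=8 lookahead=) remaining=[) * id $]
Step 20: reduce E->E + T. Stack=[( E] ptr=8 lookahead=) remaining=[) * id $]

Answer: ( E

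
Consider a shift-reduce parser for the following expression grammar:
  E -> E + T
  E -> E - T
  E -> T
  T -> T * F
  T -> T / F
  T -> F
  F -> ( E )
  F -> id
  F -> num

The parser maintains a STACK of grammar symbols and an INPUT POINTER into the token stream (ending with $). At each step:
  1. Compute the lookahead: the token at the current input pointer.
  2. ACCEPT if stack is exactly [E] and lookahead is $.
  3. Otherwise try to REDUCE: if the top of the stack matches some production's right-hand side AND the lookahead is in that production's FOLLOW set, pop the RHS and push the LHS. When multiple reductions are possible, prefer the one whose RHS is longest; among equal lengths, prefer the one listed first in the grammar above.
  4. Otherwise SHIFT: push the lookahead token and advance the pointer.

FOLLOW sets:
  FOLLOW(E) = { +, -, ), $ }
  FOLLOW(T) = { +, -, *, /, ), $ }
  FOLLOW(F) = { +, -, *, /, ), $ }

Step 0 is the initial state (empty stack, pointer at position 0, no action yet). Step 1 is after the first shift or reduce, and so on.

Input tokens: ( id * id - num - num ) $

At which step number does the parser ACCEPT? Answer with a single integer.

Step 1: shift (. Stack=[(] ptr=1 lookahead=id remaining=[id * id - num - num ) $]
Step 2: shift id. Stack=[( id] ptr=2 lookahead=* remaining=[* id - num - num ) $]
Step 3: reduce F->id. Stack=[( F] ptr=2 lookahead=* remaining=[* id - num - num ) $]
Step 4: reduce T->F. Stack=[( T] ptr=2 lookahead=* remaining=[* id - num - num ) $]
Step 5: shift *. Stack=[( T *] ptr=3 lookahead=id remaining=[id - num - num ) $]
Step 6: shift id. Stack=[( T * id] ptr=4 lookahead=- remaining=[- num - num ) $]
Step 7: reduce F->id. Stack=[( T * F] ptr=4 lookahead=- remaining=[- num - num ) $]
Step 8: reduce T->T * F. Stack=[( T] ptr=4 lookahead=- remaining=[- num - num ) $]
Step 9: reduce E->T. Stack=[( E] ptr=4 lookahead=- remaining=[- num - num ) $]
Step 10: shift -. Stack=[( E -] ptr=5 lookahead=num remaining=[num - num ) $]
Step 11: shift num. Stack=[( E - num] ptr=6 lookahead=- remaining=[- num ) $]
Step 12: reduce F->num. Stack=[( E - F] ptr=6 lookahead=- remaining=[- num ) $]
Step 13: reduce T->F. Stack=[( E - T] ptr=6 lookahead=- remaining=[- num ) $]
Step 14: reduce E->E - T. Stack=[( E] ptr=6 lookahead=- remaining=[- num ) $]
Step 15: shift -. Stack=[( E -] ptr=7 lookahead=num remaining=[num ) $]
Step 16: shift num. Stack=[( E - num] ptr=8 lookahead=) remaining=[) $]
Step 17: reduce F->num. Stack=[( E - F] ptr=8 lookahead=) remaining=[) $]
Step 18: reduce T->F. Stack=[( E - T] ptr=8 lookahead=) remaining=[) $]
Step 19: reduce E->E - T. Stack=[( E] ptr=8 lookahead=) remaining=[) $]
Step 20: shift ). Stack=[( E )] ptr=9 lookahead=$ remaining=[$]
Step 21: reduce F->( E ). Stack=[F] ptr=9 lookahead=$ remaining=[$]
Step 22: reduce T->F. Stack=[T] ptr=9 lookahead=$ remaining=[$]
Step 23: reduce E->T. Stack=[E] ptr=9 lookahead=$ remaining=[$]
Step 24: accept. Stack=[E] ptr=9 lookahead=$ remaining=[$]

Answer: 24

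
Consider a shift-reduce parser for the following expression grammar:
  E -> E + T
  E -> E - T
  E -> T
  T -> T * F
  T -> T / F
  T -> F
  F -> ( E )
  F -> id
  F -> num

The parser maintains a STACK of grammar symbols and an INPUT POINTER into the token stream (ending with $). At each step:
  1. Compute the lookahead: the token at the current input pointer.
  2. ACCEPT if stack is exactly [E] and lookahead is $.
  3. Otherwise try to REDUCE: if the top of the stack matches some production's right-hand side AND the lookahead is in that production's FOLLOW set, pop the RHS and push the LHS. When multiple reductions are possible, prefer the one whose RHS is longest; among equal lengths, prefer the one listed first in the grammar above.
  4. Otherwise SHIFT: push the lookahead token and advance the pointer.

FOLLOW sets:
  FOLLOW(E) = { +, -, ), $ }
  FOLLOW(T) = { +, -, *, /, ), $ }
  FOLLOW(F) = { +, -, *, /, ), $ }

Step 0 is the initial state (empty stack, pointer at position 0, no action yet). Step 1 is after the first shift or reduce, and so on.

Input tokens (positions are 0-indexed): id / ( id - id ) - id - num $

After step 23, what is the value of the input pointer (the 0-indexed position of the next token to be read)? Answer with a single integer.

Answer: 9

Derivation:
Step 1: shift id. Stack=[id] ptr=1 lookahead=/ remaining=[/ ( id - id ) - id - num $]
Step 2: reduce F->id. Stack=[F] ptr=1 lookahead=/ remaining=[/ ( id - id ) - id - num $]
Step 3: reduce T->F. Stack=[T] ptr=1 lookahead=/ remaining=[/ ( id - id ) - id - num $]
Step 4: shift /. Stack=[T /] ptr=2 lookahead=( remaining=[( id - id ) - id - num $]
Step 5: shift (. Stack=[T / (] ptr=3 lookahead=id remaining=[id - id ) - id - num $]
Step 6: shift id. Stack=[T / ( id] ptr=4 lookahead=- remaining=[- id ) - id - num $]
Step 7: reduce F->id. Stack=[T / ( F] ptr=4 lookahead=- remaining=[- id ) - id - num $]
Step 8: reduce T->F. Stack=[T / ( T] ptr=4 lookahead=- remaining=[- id ) - id - num $]
Step 9: reduce E->T. Stack=[T / ( E] ptr=4 lookahead=- remaining=[- id ) - id - num $]
Step 10: shift -. Stack=[T / ( E -] ptr=5 lookahead=id remaining=[id ) - id - num $]
Step 11: shift id. Stack=[T / ( E - id] ptr=6 lookahead=) remaining=[) - id - num $]
Step 12: reduce F->id. Stack=[T / ( E - F] ptr=6 lookahead=) remaining=[) - id - num $]
Step 13: reduce T->F. Stack=[T / ( E - T] ptr=6 lookahead=) remaining=[) - id - num $]
Step 14: reduce E->E - T. Stack=[T / ( E] ptr=6 lookahead=) remaining=[) - id - num $]
Step 15: shift ). Stack=[T / ( E )] ptr=7 lookahead=- remaining=[- id - num $]
Step 16: reduce F->( E ). Stack=[T / F] ptr=7 lookahead=- remaining=[- id - num $]
Step 17: reduce T->T / F. Stack=[T] ptr=7 lookahead=- remaining=[- id - num $]
Step 18: reduce E->T. Stack=[E] ptr=7 lookahead=- remaining=[- id - num $]
Step 19: shift -. Stack=[E -] ptr=8 lookahead=id remaining=[id - num $]
Step 20: shift id. Stack=[E - id] ptr=9 lookahead=- remaining=[- num $]
Step 21: reduce F->id. Stack=[E - F] ptr=9 lookahead=- remaining=[- num $]
Step 22: reduce T->F. Stack=[E - T] ptr=9 lookahead=- remaining=[- num $]
Step 23: reduce E->E - T. Stack=[E] ptr=9 lookahead=- remaining=[- num $]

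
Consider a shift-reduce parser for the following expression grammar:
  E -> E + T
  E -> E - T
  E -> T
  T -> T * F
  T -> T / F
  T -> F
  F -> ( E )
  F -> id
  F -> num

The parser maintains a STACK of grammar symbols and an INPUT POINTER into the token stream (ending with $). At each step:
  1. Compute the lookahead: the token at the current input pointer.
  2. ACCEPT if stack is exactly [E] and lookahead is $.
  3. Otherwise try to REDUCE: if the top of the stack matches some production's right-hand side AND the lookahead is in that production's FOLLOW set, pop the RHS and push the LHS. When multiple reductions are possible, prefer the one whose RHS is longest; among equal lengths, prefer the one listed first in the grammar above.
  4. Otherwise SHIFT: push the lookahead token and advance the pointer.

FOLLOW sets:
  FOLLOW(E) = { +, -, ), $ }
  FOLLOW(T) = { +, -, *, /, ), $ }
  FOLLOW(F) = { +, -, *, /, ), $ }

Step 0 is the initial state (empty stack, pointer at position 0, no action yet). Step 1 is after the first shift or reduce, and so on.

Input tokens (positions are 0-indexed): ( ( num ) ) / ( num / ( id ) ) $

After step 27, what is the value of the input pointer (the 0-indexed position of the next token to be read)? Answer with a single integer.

Answer: 12

Derivation:
Step 1: shift (. Stack=[(] ptr=1 lookahead=( remaining=[( num ) ) / ( num / ( id ) ) $]
Step 2: shift (. Stack=[( (] ptr=2 lookahead=num remaining=[num ) ) / ( num / ( id ) ) $]
Step 3: shift num. Stack=[( ( num] ptr=3 lookahead=) remaining=[) ) / ( num / ( id ) ) $]
Step 4: reduce F->num. Stack=[( ( F] ptr=3 lookahead=) remaining=[) ) / ( num / ( id ) ) $]
Step 5: reduce T->F. Stack=[( ( T] ptr=3 lookahead=) remaining=[) ) / ( num / ( id ) ) $]
Step 6: reduce E->T. Stack=[( ( E] ptr=3 lookahead=) remaining=[) ) / ( num / ( id ) ) $]
Step 7: shift ). Stack=[( ( E )] ptr=4 lookahead=) remaining=[) / ( num / ( id ) ) $]
Step 8: reduce F->( E ). Stack=[( F] ptr=4 lookahead=) remaining=[) / ( num / ( id ) ) $]
Step 9: reduce T->F. Stack=[( T] ptr=4 lookahead=) remaining=[) / ( num / ( id ) ) $]
Step 10: reduce E->T. Stack=[( E] ptr=4 lookahead=) remaining=[) / ( num / ( id ) ) $]
Step 11: shift ). Stack=[( E )] ptr=5 lookahead=/ remaining=[/ ( num / ( id ) ) $]
Step 12: reduce F->( E ). Stack=[F] ptr=5 lookahead=/ remaining=[/ ( num / ( id ) ) $]
Step 13: reduce T->F. Stack=[T] ptr=5 lookahead=/ remaining=[/ ( num / ( id ) ) $]
Step 14: shift /. Stack=[T /] ptr=6 lookahead=( remaining=[( num / ( id ) ) $]
Step 15: shift (. Stack=[T / (] ptr=7 lookahead=num remaining=[num / ( id ) ) $]
Step 16: shift num. Stack=[T / ( num] ptr=8 lookahead=/ remaining=[/ ( id ) ) $]
Step 17: reduce F->num. Stack=[T / ( F] ptr=8 lookahead=/ remaining=[/ ( id ) ) $]
Step 18: reduce T->F. Stack=[T / ( T] ptr=8 lookahead=/ remaining=[/ ( id ) ) $]
Step 19: shift /. Stack=[T / ( T /] ptr=9 lookahead=( remaining=[( id ) ) $]
Step 20: shift (. Stack=[T / ( T / (] ptr=10 lookahead=id remaining=[id ) ) $]
Step 21: shift id. Stack=[T / ( T / ( id] ptr=11 lookahead=) remaining=[) ) $]
Step 22: reduce F->id. Stack=[T / ( T / ( F] ptr=11 lookahead=) remaining=[) ) $]
Step 23: reduce T->F. Stack=[T / ( T / ( T] ptr=11 lookahead=) remaining=[) ) $]
Step 24: reduce E->T. Stack=[T / ( T / ( E] ptr=11 lookahead=) remaining=[) ) $]
Step 25: shift ). Stack=[T / ( T / ( E )] ptr=12 lookahead=) remaining=[) $]
Step 26: reduce F->( E ). Stack=[T / ( T / F] ptr=12 lookahead=) remaining=[) $]
Step 27: reduce T->T / F. Stack=[T / ( T] ptr=12 lookahead=) remaining=[) $]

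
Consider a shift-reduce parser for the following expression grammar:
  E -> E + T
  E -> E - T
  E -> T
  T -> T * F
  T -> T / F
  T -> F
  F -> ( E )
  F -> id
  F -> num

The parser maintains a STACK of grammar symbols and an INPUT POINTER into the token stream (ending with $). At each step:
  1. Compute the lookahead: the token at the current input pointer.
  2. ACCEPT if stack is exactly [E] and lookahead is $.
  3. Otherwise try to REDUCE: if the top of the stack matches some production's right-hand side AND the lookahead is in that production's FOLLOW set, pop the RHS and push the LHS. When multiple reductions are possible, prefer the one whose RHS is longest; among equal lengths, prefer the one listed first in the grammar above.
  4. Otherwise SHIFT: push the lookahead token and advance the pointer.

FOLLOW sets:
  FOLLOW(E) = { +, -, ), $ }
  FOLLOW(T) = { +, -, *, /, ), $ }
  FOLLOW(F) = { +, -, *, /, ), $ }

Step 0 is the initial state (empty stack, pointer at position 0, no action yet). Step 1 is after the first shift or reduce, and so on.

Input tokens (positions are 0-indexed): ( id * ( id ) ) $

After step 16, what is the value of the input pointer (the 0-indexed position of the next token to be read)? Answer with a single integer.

Step 1: shift (. Stack=[(] ptr=1 lookahead=id remaining=[id * ( id ) ) $]
Step 2: shift id. Stack=[( id] ptr=2 lookahead=* remaining=[* ( id ) ) $]
Step 3: reduce F->id. Stack=[( F] ptr=2 lookahead=* remaining=[* ( id ) ) $]
Step 4: reduce T->F. Stack=[( T] ptr=2 lookahead=* remaining=[* ( id ) ) $]
Step 5: shift *. Stack=[( T *] ptr=3 lookahead=( remaining=[( id ) ) $]
Step 6: shift (. Stack=[( T * (] ptr=4 lookahead=id remaining=[id ) ) $]
Step 7: shift id. Stack=[( T * ( id] ptr=5 lookahead=) remaining=[) ) $]
Step 8: reduce F->id. Stack=[( T * ( F] ptr=5 lookahead=) remaining=[) ) $]
Step 9: reduce T->F. Stack=[( T * ( T] ptr=5 lookahead=) remaining=[) ) $]
Step 10: reduce E->T. Stack=[( T * ( E] ptr=5 lookahead=) remaining=[) ) $]
Step 11: shift ). Stack=[( T * ( E )] ptr=6 lookahead=) remaining=[) $]
Step 12: reduce F->( E ). Stack=[( T * F] ptr=6 lookahead=) remaining=[) $]
Step 13: reduce T->T * F. Stack=[( T] ptr=6 lookahead=) remaining=[) $]
Step 14: reduce E->T. Stack=[( E] ptr=6 lookahead=) remaining=[) $]
Step 15: shift ). Stack=[( E )] ptr=7 lookahead=$ remaining=[$]
Step 16: reduce F->( E ). Stack=[F] ptr=7 lookahead=$ remaining=[$]

Answer: 7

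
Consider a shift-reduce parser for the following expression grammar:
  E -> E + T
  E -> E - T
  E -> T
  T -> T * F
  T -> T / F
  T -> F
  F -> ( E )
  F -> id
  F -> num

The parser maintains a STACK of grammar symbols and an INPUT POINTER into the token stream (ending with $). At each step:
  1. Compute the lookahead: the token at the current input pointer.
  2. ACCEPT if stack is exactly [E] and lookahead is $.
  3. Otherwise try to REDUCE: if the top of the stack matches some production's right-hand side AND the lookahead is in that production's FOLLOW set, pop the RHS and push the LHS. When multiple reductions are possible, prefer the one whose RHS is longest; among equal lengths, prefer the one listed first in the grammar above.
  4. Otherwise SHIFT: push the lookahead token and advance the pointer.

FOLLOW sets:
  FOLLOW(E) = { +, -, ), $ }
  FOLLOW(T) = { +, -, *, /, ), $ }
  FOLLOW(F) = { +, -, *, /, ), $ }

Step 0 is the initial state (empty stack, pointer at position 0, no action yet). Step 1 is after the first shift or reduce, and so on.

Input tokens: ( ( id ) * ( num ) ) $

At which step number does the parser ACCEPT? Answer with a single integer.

Answer: 24

Derivation:
Step 1: shift (. Stack=[(] ptr=1 lookahead=( remaining=[( id ) * ( num ) ) $]
Step 2: shift (. Stack=[( (] ptr=2 lookahead=id remaining=[id ) * ( num ) ) $]
Step 3: shift id. Stack=[( ( id] ptr=3 lookahead=) remaining=[) * ( num ) ) $]
Step 4: reduce F->id. Stack=[( ( F] ptr=3 lookahead=) remaining=[) * ( num ) ) $]
Step 5: reduce T->F. Stack=[( ( T] ptr=3 lookahead=) remaining=[) * ( num ) ) $]
Step 6: reduce E->T. Stack=[( ( E] ptr=3 lookahead=) remaining=[) * ( num ) ) $]
Step 7: shift ). Stack=[( ( E )] ptr=4 lookahead=* remaining=[* ( num ) ) $]
Step 8: reduce F->( E ). Stack=[( F] ptr=4 lookahead=* remaining=[* ( num ) ) $]
Step 9: reduce T->F. Stack=[( T] ptr=4 lookahead=* remaining=[* ( num ) ) $]
Step 10: shift *. Stack=[( T *] ptr=5 lookahead=( remaining=[( num ) ) $]
Step 11: shift (. Stack=[( T * (] ptr=6 lookahead=num remaining=[num ) ) $]
Step 12: shift num. Stack=[( T * ( num] ptr=7 lookahead=) remaining=[) ) $]
Step 13: reduce F->num. Stack=[( T * ( F] ptr=7 lookahead=) remaining=[) ) $]
Step 14: reduce T->F. Stack=[( T * ( T] ptr=7 lookahead=) remaining=[) ) $]
Step 15: reduce E->T. Stack=[( T * ( E] ptr=7 lookahead=) remaining=[) ) $]
Step 16: shift ). Stack=[( T * ( E )] ptr=8 lookahead=) remaining=[) $]
Step 17: reduce F->( E ). Stack=[( T * F] ptr=8 lookahead=) remaining=[) $]
Step 18: reduce T->T * F. Stack=[( T] ptr=8 lookahead=) remaining=[) $]
Step 19: reduce E->T. Stack=[( E] ptr=8 lookahead=) remaining=[) $]
Step 20: shift ). Stack=[( E )] ptr=9 lookahead=$ remaining=[$]
Step 21: reduce F->( E ). Stack=[F] ptr=9 lookahead=$ remaining=[$]
Step 22: reduce T->F. Stack=[T] ptr=9 lookahead=$ remaining=[$]
Step 23: reduce E->T. Stack=[E] ptr=9 lookahead=$ remaining=[$]
Step 24: accept. Stack=[E] ptr=9 lookahead=$ remaining=[$]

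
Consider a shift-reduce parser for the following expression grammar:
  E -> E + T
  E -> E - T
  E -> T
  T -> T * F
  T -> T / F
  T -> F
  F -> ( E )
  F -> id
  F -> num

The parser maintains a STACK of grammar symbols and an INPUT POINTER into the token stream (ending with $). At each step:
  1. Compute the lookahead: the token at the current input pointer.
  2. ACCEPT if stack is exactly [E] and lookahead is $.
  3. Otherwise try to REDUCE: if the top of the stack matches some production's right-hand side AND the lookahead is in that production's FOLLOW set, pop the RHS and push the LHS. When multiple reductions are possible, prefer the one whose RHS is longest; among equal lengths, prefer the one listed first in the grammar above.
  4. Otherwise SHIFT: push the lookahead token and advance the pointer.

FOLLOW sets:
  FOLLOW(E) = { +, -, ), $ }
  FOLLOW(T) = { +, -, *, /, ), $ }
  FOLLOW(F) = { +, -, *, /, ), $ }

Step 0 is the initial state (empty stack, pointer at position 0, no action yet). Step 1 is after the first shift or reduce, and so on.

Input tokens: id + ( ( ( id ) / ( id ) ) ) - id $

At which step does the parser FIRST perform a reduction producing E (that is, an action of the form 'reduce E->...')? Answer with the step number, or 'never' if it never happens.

Answer: 4

Derivation:
Step 1: shift id. Stack=[id] ptr=1 lookahead=+ remaining=[+ ( ( ( id ) / ( id ) ) ) - id $]
Step 2: reduce F->id. Stack=[F] ptr=1 lookahead=+ remaining=[+ ( ( ( id ) / ( id ) ) ) - id $]
Step 3: reduce T->F. Stack=[T] ptr=1 lookahead=+ remaining=[+ ( ( ( id ) / ( id ) ) ) - id $]
Step 4: reduce E->T. Stack=[E] ptr=1 lookahead=+ remaining=[+ ( ( ( id ) / ( id ) ) ) - id $]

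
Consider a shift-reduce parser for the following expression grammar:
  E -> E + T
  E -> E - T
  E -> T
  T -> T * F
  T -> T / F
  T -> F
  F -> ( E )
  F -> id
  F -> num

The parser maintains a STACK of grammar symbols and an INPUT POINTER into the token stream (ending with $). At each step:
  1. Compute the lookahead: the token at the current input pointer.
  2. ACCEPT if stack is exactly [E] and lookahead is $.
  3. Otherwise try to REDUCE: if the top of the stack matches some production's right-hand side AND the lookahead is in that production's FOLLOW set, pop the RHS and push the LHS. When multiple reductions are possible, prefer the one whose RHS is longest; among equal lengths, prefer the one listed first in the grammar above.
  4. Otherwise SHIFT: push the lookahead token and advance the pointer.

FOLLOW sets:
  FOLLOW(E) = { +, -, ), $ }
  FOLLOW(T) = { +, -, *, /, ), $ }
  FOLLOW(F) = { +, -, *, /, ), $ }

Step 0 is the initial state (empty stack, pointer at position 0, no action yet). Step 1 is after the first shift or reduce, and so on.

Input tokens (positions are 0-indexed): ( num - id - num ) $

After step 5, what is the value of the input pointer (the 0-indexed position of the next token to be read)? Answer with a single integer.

Step 1: shift (. Stack=[(] ptr=1 lookahead=num remaining=[num - id - num ) $]
Step 2: shift num. Stack=[( num] ptr=2 lookahead=- remaining=[- id - num ) $]
Step 3: reduce F->num. Stack=[( F] ptr=2 lookahead=- remaining=[- id - num ) $]
Step 4: reduce T->F. Stack=[( T] ptr=2 lookahead=- remaining=[- id - num ) $]
Step 5: reduce E->T. Stack=[( E] ptr=2 lookahead=- remaining=[- id - num ) $]

Answer: 2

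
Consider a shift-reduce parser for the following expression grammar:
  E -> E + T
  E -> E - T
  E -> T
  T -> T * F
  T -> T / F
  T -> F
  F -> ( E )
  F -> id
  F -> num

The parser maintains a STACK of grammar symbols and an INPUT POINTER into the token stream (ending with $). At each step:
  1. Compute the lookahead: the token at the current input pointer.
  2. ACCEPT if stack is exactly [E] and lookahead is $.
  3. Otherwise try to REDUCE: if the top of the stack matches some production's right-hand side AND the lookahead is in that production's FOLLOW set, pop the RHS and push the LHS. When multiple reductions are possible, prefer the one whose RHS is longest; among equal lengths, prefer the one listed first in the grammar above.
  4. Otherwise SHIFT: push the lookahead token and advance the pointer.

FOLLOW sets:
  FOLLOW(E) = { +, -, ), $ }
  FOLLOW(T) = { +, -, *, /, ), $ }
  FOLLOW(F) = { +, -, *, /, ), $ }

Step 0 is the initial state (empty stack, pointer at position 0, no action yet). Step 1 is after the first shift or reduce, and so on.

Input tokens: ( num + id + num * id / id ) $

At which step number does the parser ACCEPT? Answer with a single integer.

Answer: 28

Derivation:
Step 1: shift (. Stack=[(] ptr=1 lookahead=num remaining=[num + id + num * id / id ) $]
Step 2: shift num. Stack=[( num] ptr=2 lookahead=+ remaining=[+ id + num * id / id ) $]
Step 3: reduce F->num. Stack=[( F] ptr=2 lookahead=+ remaining=[+ id + num * id / id ) $]
Step 4: reduce T->F. Stack=[( T] ptr=2 lookahead=+ remaining=[+ id + num * id / id ) $]
Step 5: reduce E->T. Stack=[( E] ptr=2 lookahead=+ remaining=[+ id + num * id / id ) $]
Step 6: shift +. Stack=[( E +] ptr=3 lookahead=id remaining=[id + num * id / id ) $]
Step 7: shift id. Stack=[( E + id] ptr=4 lookahead=+ remaining=[+ num * id / id ) $]
Step 8: reduce F->id. Stack=[( E + F] ptr=4 lookahead=+ remaining=[+ num * id / id ) $]
Step 9: reduce T->F. Stack=[( E + T] ptr=4 lookahead=+ remaining=[+ num * id / id ) $]
Step 10: reduce E->E + T. Stack=[( E] ptr=4 lookahead=+ remaining=[+ num * id / id ) $]
Step 11: shift +. Stack=[( E +] ptr=5 lookahead=num remaining=[num * id / id ) $]
Step 12: shift num. Stack=[( E + num] ptr=6 lookahead=* remaining=[* id / id ) $]
Step 13: reduce F->num. Stack=[( E + F] ptr=6 lookahead=* remaining=[* id / id ) $]
Step 14: reduce T->F. Stack=[( E + T] ptr=6 lookahead=* remaining=[* id / id ) $]
Step 15: shift *. Stack=[( E + T *] ptr=7 lookahead=id remaining=[id / id ) $]
Step 16: shift id. Stack=[( E + T * id] ptr=8 lookahead=/ remaining=[/ id ) $]
Step 17: reduce F->id. Stack=[( E + T * F] ptr=8 lookahead=/ remaining=[/ id ) $]
Step 18: reduce T->T * F. Stack=[( E + T] ptr=8 lookahead=/ remaining=[/ id ) $]
Step 19: shift /. Stack=[( E + T /] ptr=9 lookahead=id remaining=[id ) $]
Step 20: shift id. Stack=[( E + T / id] ptr=10 lookahead=) remaining=[) $]
Step 21: reduce F->id. Stack=[( E + T / F] ptr=10 lookahead=) remaining=[) $]
Step 22: reduce T->T / F. Stack=[( E + T] ptr=10 lookahead=) remaining=[) $]
Step 23: reduce E->E + T. Stack=[( E] ptr=10 lookahead=) remaining=[) $]
Step 24: shift ). Stack=[( E )] ptr=11 lookahead=$ remaining=[$]
Step 25: reduce F->( E ). Stack=[F] ptr=11 lookahead=$ remaining=[$]
Step 26: reduce T->F. Stack=[T] ptr=11 lookahead=$ remaining=[$]
Step 27: reduce E->T. Stack=[E] ptr=11 lookahead=$ remaining=[$]
Step 28: accept. Stack=[E] ptr=11 lookahead=$ remaining=[$]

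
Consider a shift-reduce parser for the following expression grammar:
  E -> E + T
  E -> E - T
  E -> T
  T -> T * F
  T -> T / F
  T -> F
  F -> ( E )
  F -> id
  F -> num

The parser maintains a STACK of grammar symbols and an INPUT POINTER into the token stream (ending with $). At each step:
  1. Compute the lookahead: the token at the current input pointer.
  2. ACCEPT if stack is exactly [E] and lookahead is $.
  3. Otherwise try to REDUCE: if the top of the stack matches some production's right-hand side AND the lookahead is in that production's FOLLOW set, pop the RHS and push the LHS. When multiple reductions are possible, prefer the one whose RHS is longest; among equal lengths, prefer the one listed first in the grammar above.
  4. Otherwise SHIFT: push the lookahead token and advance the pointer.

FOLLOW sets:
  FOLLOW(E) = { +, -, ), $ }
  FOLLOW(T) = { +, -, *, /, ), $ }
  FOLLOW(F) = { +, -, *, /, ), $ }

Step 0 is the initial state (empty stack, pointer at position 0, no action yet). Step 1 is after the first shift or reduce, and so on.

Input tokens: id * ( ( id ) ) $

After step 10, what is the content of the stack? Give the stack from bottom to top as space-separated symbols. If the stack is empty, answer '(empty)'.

Step 1: shift id. Stack=[id] ptr=1 lookahead=* remaining=[* ( ( id ) ) $]
Step 2: reduce F->id. Stack=[F] ptr=1 lookahead=* remaining=[* ( ( id ) ) $]
Step 3: reduce T->F. Stack=[T] ptr=1 lookahead=* remaining=[* ( ( id ) ) $]
Step 4: shift *. Stack=[T *] ptr=2 lookahead=( remaining=[( ( id ) ) $]
Step 5: shift (. Stack=[T * (] ptr=3 lookahead=( remaining=[( id ) ) $]
Step 6: shift (. Stack=[T * ( (] ptr=4 lookahead=id remaining=[id ) ) $]
Step 7: shift id. Stack=[T * ( ( id] ptr=5 lookahead=) remaining=[) ) $]
Step 8: reduce F->id. Stack=[T * ( ( F] ptr=5 lookahead=) remaining=[) ) $]
Step 9: reduce T->F. Stack=[T * ( ( T] ptr=5 lookahead=) remaining=[) ) $]
Step 10: reduce E->T. Stack=[T * ( ( E] ptr=5 lookahead=) remaining=[) ) $]

Answer: T * ( ( E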